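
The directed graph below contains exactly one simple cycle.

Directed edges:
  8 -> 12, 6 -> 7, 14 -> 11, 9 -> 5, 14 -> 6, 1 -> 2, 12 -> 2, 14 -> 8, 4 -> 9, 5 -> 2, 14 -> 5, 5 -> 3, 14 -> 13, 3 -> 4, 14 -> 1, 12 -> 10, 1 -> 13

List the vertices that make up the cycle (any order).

DFS with gray/black marking from 5:
5 gray
  2 gray
  2 black
  3 gray
    4 gray
      9 gray
        9→5: 5 is gray → back edge
Back edge closes the cycle 5 → 3 → 4 → 9 → 5; its vertices are {3, 4, 5, 9}.

3, 4, 5, 9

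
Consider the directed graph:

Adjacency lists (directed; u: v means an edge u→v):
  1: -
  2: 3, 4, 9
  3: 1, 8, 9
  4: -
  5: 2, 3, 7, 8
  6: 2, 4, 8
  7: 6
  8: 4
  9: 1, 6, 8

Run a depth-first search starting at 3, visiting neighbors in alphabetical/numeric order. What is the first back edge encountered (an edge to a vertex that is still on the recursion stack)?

2->3

DFS from 3 (visiting neighbors in alphabetical/numeric order); mark gray on enter, black on exit:
3 gray
  1 gray
  1 black
  8 gray
    4 gray
    4 black
  8 black
  9 gray
    9→1: 1 black — skip
    6 gray
      2 gray
        2→3: 3 is gray → back edge
First back edge: 2 → 3.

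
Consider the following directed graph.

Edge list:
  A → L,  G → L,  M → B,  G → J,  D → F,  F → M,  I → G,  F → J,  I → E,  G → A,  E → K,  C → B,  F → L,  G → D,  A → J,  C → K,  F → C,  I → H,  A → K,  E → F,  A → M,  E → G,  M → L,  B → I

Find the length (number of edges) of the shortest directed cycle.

For each vertex v, BFS finds the shortest path from v back to v.
The shortest such closed walk is B → I → G → A → M → B, length 5.

5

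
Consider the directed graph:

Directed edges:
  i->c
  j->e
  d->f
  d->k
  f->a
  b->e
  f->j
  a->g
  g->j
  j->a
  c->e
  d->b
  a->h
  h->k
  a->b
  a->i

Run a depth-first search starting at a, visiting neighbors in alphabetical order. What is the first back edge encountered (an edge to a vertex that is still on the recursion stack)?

DFS from a (visiting neighbors in alphabetical order); mark gray on enter, black on exit:
a gray
  b gray
    e gray
    e black
  b black
  g gray
    j gray
      j→a: a is gray → back edge
First back edge: j → a.

j->a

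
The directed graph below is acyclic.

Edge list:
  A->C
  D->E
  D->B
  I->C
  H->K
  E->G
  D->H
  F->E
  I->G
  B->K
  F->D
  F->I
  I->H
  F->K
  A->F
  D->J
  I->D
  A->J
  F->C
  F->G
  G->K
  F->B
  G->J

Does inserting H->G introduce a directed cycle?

Adding H→G creates a cycle iff G can already reach H.
Explore from G: no path reaches H. The graph stays acyclic.

No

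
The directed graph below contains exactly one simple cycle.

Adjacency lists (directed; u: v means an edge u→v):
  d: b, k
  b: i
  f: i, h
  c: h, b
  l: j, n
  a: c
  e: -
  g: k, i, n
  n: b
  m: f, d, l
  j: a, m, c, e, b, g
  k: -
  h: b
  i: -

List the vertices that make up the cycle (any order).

j, l, m

DFS with gray/black marking from j:
j gray
  a gray
    c gray
      h gray
        b gray
          i gray
          i black
        b black
      h black
      c→b: b black — skip
    c black
  a black
  m gray
    f gray
      f→i: i black — skip
      f→h: h black — skip
    f black
    d gray
      d→b: b black — skip
      k gray
      k black
    d black
    l gray
      l→j: j is gray → back edge
Back edge closes the cycle j → m → l → j; its vertices are {j, l, m}.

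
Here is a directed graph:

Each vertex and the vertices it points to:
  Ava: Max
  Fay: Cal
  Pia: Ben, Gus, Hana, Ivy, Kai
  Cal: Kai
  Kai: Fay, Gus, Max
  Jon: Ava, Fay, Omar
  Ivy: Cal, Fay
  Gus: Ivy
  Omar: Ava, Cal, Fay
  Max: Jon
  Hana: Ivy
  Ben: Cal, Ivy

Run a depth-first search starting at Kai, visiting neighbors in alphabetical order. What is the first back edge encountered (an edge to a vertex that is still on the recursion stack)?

DFS from Kai (visiting neighbors in alphabetical order); mark gray on enter, black on exit:
Kai gray
  Fay gray
    Cal gray
      Cal→Kai: Kai is gray → back edge
First back edge: Cal → Kai.

Cal->Kai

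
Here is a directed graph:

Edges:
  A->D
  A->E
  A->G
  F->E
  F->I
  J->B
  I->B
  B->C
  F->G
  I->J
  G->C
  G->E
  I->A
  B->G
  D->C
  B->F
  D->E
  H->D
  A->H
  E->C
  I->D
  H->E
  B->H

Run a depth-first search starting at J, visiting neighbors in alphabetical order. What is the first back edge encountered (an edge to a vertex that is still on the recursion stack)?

DFS from J (visiting neighbors in alphabetical order); mark gray on enter, black on exit:
J gray
  B gray
    C gray
    C black
    F gray
      E gray
        E→C: C black — skip
      E black
      G gray
        G→C: C black — skip
        G→E: E black — skip
      G black
      I gray
        A gray
          D gray
            D→C: C black — skip
            D→E: E black — skip
          D black
          A→E: E black — skip
          A→G: G black — skip
          H gray
            H→D: D black — skip
            H→E: E black — skip
          H black
        A black
        I→B: B is gray → back edge
First back edge: I → B.

I→B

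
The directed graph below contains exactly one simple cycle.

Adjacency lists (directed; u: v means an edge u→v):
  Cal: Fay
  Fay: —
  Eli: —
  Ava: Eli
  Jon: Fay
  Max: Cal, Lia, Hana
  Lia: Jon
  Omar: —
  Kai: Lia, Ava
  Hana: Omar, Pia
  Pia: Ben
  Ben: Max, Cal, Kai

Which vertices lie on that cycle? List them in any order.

Ben, Max, Pia, Hana

DFS with gray/black marking from Pia:
Pia gray
  Ben gray
    Max gray
      Cal gray
        Fay gray
        Fay black
      Cal black
      Lia gray
        Jon gray
          Jon→Fay: Fay black — skip
        Jon black
      Lia black
      Hana gray
        Omar gray
        Omar black
        Hana→Pia: Pia is gray → back edge
Back edge closes the cycle Pia → Ben → Max → Hana → Pia; its vertices are {Ben, Max, Pia, Hana}.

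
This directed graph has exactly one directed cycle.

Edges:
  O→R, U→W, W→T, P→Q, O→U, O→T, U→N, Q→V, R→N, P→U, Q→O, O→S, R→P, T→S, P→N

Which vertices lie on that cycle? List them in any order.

O, P, Q, R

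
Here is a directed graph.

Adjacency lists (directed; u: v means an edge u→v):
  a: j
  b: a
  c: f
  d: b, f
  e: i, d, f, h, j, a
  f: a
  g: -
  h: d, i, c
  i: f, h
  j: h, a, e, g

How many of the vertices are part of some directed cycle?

9

A vertex is on a directed cycle iff it belongs to a strongly connected component of size ≥ 2 (or has a self-loop).
The vertices on cycles are {a, b, c, d, e, f, h, i, j} — 9 in total.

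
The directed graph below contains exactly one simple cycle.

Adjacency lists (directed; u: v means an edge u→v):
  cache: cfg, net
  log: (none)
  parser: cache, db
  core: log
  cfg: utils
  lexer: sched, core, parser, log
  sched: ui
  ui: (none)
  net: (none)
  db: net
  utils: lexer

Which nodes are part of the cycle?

cfg, cache, lexer, utils, parser

DFS with gray/black marking from lexer:
lexer gray
  sched gray
    ui gray
    ui black
  sched black
  core gray
    log gray
    log black
  core black
  parser gray
    cache gray
      cfg gray
        utils gray
          utils→lexer: lexer is gray → back edge
Back edge closes the cycle lexer → parser → cache → cfg → utils → lexer; its vertices are {cfg, cache, lexer, utils, parser}.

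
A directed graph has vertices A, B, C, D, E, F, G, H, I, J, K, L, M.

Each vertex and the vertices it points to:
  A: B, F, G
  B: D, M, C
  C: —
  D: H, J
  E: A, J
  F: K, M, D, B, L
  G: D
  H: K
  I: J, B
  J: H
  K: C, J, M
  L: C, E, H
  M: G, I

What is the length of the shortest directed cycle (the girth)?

3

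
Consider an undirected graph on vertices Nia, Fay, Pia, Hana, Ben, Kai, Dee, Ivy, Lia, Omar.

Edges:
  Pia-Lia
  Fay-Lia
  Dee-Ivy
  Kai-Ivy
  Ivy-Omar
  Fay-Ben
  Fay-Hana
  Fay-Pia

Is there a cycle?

Yes

DFS, tracking each vertex's parent; an edge to a visited non-parent vertex closes a cycle.
Start from Ivy:
visit Ivy (parent –)
  visit Dee (parent Ivy)
    Dee–Ivy: parent, skip
  visit Omar (parent Ivy)
    Omar–Ivy: parent, skip
  visit Kai (parent Ivy)
    Kai–Ivy: parent, skip
visit Nia (parent –)
visit Fay (parent –)
  visit Hana (parent Fay)
    Hana–Fay: parent, skip
  visit Pia (parent Fay)
    Pia–Fay: parent, skip
    visit Lia (parent Pia)
      Lia–Fay: Fay visited and ≠ parent → cycle
Cycle: Fay – Pia – Lia – Fay.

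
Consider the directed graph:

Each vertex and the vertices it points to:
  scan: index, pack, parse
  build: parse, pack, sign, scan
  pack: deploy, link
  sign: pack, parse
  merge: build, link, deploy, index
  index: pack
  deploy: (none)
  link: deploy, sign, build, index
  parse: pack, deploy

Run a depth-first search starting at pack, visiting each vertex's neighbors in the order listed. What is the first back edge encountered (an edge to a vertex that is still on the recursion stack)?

DFS from pack (visiting each vertex's neighbors in the order listed); mark gray on enter, black on exit:
pack gray
  deploy gray
  deploy black
  link gray
    link→deploy: deploy black — skip
    sign gray
      sign→pack: pack is gray → back edge
First back edge: sign → pack.

sign→pack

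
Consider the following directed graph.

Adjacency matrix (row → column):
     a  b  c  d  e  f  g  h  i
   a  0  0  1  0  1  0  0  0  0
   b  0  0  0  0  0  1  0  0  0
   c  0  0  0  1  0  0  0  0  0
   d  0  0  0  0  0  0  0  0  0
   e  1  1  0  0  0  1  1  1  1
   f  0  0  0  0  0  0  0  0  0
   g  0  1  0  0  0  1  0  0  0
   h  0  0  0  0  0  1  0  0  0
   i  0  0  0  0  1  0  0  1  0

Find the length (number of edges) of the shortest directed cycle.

2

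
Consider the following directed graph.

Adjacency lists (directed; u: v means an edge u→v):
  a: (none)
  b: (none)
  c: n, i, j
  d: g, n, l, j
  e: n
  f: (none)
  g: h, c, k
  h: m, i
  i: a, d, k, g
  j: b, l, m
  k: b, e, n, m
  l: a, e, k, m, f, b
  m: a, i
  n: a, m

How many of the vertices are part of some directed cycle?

A vertex is on a directed cycle iff it belongs to a strongly connected component of size ≥ 2 (or has a self-loop).
The vertices on cycles are {c, d, e, g, h, i, j, k, l, m, n} — 11 in total.

11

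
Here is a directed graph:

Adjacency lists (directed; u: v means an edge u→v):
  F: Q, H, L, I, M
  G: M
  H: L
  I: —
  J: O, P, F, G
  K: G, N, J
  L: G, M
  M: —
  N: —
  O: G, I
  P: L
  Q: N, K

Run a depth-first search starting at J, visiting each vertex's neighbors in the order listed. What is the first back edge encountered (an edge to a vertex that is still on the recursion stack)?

K->J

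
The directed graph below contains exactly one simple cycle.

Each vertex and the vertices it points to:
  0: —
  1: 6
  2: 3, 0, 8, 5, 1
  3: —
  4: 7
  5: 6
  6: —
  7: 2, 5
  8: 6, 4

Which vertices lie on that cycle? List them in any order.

2, 4, 7, 8

DFS with gray/black marking from 2:
2 gray
  3 gray
  3 black
  0 gray
  0 black
  8 gray
    6 gray
    6 black
    4 gray
      7 gray
        7→2: 2 is gray → back edge
Back edge closes the cycle 2 → 8 → 4 → 7 → 2; its vertices are {2, 4, 7, 8}.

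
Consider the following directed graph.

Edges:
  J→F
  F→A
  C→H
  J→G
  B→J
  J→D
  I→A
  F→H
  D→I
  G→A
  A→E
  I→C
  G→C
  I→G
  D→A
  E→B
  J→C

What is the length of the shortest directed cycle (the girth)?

For each vertex v, BFS finds the shortest path from v back to v.
The shortest such closed walk is B → J → D → A → E → B, length 5.

5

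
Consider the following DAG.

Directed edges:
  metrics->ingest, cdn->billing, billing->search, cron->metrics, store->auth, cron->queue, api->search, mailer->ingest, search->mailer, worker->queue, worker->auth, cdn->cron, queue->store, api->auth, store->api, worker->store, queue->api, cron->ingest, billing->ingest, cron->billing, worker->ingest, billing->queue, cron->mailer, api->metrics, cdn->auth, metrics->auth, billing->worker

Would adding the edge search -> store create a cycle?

Yes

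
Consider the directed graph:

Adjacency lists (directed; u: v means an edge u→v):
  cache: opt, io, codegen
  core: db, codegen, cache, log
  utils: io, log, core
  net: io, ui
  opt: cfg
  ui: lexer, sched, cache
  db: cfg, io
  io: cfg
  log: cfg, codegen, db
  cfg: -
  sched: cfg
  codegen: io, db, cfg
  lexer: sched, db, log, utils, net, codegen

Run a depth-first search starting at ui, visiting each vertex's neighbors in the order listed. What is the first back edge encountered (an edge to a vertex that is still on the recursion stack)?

DFS from ui (visiting each vertex's neighbors in the order listed); mark gray on enter, black on exit:
ui gray
  lexer gray
    sched gray
      cfg gray
      cfg black
    sched black
    db gray
      db→cfg: cfg black — skip
      io gray
        io→cfg: cfg black — skip
      io black
    db black
    log gray
      log→cfg: cfg black — skip
      codegen gray
        codegen→io: io black — skip
        codegen→db: db black — skip
        codegen→cfg: cfg black — skip
      codegen black
      log→db: db black — skip
    log black
    utils gray
      utils→io: io black — skip
      utils→log: log black — skip
      core gray
        core→db: db black — skip
        core→codegen: codegen black — skip
        cache gray
          opt gray
            opt→cfg: cfg black — skip
          opt black
          cache→io: io black — skip
          cache→codegen: codegen black — skip
        cache black
        core→log: log black — skip
      core black
    utils black
    net gray
      net→io: io black — skip
      net→ui: ui is gray → back edge
First back edge: net → ui.

net->ui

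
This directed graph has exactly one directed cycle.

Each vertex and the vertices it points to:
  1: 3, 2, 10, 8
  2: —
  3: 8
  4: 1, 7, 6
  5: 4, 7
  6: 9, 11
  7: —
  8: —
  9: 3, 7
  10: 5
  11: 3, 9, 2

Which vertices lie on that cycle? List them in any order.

DFS with gray/black marking from 4:
4 gray
  1 gray
    3 gray
      8 gray
      8 black
    3 black
    2 gray
    2 black
    10 gray
      5 gray
        5→4: 4 is gray → back edge
Back edge closes the cycle 4 → 1 → 10 → 5 → 4; its vertices are {1, 4, 5, 10}.

1, 4, 5, 10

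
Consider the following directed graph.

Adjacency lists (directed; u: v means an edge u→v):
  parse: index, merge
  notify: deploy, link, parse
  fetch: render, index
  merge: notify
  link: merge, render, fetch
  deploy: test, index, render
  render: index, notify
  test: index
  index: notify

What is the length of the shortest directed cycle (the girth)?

3

For each vertex v, BFS finds the shortest path from v back to v.
The shortest such closed walk is notify → deploy → render → notify, length 3.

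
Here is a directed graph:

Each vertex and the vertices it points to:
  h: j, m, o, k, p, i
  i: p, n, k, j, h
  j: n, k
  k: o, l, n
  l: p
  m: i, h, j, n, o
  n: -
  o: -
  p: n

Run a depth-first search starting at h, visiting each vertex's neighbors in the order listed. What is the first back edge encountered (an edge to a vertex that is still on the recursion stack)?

i->h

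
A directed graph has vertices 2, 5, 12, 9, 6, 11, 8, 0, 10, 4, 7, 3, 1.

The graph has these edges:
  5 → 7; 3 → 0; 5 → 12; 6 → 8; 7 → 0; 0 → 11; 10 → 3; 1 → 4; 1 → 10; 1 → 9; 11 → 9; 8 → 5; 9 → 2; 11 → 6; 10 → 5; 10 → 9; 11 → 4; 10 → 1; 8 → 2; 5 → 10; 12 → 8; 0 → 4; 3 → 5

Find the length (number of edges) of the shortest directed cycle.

2

For each vertex v, BFS finds the shortest path from v back to v.
The shortest such closed walk is 5 → 10 → 5, length 2.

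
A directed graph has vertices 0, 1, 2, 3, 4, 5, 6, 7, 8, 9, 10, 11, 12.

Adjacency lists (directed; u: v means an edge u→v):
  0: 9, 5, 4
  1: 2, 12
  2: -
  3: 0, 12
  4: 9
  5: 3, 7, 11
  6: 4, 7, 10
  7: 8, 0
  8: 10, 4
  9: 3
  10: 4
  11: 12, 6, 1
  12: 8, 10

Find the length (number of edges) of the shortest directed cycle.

For each vertex v, BFS finds the shortest path from v back to v.
The shortest such closed walk is 5 → 3 → 0 → 5, length 3.

3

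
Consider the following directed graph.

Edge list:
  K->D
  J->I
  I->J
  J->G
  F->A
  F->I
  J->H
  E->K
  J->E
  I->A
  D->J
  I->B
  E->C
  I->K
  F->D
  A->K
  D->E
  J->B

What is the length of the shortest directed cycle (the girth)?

2

For each vertex v, BFS finds the shortest path from v back to v.
The shortest such closed walk is I → J → I, length 2.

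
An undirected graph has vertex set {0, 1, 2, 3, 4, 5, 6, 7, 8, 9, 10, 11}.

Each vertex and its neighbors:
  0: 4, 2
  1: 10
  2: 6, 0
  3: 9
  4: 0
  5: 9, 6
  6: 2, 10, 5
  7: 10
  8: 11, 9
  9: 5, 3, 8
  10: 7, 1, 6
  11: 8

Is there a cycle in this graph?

DFS, tracking each vertex's parent; an edge to a visited non-parent vertex closes a cycle.
Start from 5:
visit 5 (parent –)
  visit 9 (parent 5)
    9–5: parent, skip
    visit 3 (parent 9)
      3–9: parent, skip
    visit 8 (parent 9)
      visit 11 (parent 8)
        11–8: parent, skip
      8–9: parent, skip
  visit 6 (parent 5)
    visit 2 (parent 6)
      2–6: parent, skip
      visit 0 (parent 2)
        visit 4 (parent 0)
          4–0: parent, skip
        0–2: parent, skip
    visit 10 (parent 6)
      visit 7 (parent 10)
        7–10: parent, skip
      visit 1 (parent 10)
        1–10: parent, skip
      10–6: parent, skip
    6–5: parent, skip
No non-parent visited neighbor found — the graph is a forest.

No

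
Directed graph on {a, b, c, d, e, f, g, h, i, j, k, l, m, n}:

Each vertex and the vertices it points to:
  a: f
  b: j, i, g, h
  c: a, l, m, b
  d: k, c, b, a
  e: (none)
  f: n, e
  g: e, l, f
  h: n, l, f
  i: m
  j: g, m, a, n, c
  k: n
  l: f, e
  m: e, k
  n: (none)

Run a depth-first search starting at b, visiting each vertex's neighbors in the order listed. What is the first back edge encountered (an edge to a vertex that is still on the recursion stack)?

c→b

DFS from b (visiting each vertex's neighbors in the order listed); mark gray on enter, black on exit:
b gray
  j gray
    g gray
      e gray
      e black
      l gray
        f gray
          n gray
          n black
          f→e: e black — skip
        f black
        l→e: e black — skip
      l black
      g→f: f black — skip
    g black
    m gray
      m→e: e black — skip
      k gray
        k→n: n black — skip
      k black
    m black
    a gray
      a→f: f black — skip
    a black
    j→n: n black — skip
    c gray
      c→a: a black — skip
      c→l: l black — skip
      c→m: m black — skip
      c→b: b is gray → back edge
First back edge: c → b.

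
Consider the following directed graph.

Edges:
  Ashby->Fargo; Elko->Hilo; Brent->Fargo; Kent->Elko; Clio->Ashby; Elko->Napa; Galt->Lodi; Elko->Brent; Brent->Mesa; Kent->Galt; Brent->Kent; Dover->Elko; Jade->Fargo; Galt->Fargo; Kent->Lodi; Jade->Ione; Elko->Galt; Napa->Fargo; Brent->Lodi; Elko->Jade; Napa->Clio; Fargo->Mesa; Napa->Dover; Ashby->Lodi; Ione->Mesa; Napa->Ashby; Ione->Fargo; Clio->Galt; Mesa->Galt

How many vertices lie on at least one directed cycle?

8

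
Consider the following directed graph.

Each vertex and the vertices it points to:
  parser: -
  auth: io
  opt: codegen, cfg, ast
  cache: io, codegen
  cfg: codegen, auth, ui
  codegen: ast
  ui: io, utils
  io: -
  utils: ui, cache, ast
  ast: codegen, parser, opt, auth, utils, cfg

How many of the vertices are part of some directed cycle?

A vertex is on a directed cycle iff it belongs to a strongly connected component of size ≥ 2 (or has a self-loop).
The vertices on cycles are {ui, ast, cfg, opt, cache, utils, codegen} — 7 in total.

7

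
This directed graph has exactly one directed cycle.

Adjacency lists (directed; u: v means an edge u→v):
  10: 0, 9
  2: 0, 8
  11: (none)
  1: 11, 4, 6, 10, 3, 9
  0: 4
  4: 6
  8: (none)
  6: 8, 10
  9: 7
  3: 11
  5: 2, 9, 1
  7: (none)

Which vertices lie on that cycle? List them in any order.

0, 4, 6, 10

DFS with gray/black marking from 6:
6 gray
  8 gray
  8 black
  10 gray
    0 gray
      4 gray
        4→6: 6 is gray → back edge
Back edge closes the cycle 6 → 10 → 0 → 4 → 6; its vertices are {0, 4, 6, 10}.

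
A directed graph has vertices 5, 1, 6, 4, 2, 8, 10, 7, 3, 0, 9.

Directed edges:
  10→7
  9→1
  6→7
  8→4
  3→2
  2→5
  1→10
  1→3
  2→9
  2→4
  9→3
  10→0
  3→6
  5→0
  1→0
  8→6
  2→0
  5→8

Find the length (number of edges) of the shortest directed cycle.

3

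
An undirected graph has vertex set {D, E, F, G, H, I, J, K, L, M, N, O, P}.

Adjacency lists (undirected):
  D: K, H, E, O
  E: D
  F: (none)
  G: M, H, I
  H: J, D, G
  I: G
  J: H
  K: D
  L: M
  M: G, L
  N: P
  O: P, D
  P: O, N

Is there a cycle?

DFS, tracking each vertex's parent; an edge to a visited non-parent vertex closes a cycle.
Start from N:
visit N (parent –)
  visit P (parent N)
    visit O (parent P)
      O–P: parent, skip
      visit D (parent O)
        visit K (parent D)
          K–D: parent, skip
        visit H (parent D)
          visit J (parent H)
            J–H: parent, skip
          H–D: parent, skip
          visit G (parent H)
            visit M (parent G)
              M–G: parent, skip
              visit L (parent M)
                L–M: parent, skip
            G–H: parent, skip
            visit I (parent G)
              I–G: parent, skip
        visit E (parent D)
          E–D: parent, skip
        D–O: parent, skip
    P–N: parent, skip
visit F (parent –)
No non-parent visited neighbor found — the graph is a forest.

No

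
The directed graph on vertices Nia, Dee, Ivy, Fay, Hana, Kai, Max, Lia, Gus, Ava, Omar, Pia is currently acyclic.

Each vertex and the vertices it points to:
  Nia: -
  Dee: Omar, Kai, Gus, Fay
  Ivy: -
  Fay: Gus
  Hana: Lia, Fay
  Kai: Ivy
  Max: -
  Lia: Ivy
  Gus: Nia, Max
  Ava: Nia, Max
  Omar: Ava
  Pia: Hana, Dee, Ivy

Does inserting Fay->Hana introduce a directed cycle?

Adding Fay→Hana creates a cycle iff Hana can already reach Fay.
Path from Hana: Hana → Fay.
So Hana → … → Fay → Hana is a cycle.

Yes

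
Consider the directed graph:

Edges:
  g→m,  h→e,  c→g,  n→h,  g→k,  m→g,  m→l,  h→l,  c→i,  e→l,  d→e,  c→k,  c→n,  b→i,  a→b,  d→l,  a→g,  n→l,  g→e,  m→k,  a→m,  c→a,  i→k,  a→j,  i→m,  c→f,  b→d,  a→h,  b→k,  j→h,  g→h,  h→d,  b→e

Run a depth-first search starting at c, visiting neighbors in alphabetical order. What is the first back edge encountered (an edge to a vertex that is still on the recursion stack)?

g→m

DFS from c (visiting neighbors in alphabetical order); mark gray on enter, black on exit:
c gray
  a gray
    b gray
      d gray
        e gray
          l gray
          l black
        e black
        d→l: l black — skip
      d black
      b→e: e black — skip
      i gray
        k gray
        k black
        m gray
          g gray
            g→e: e black — skip
            h gray
              h→d: d black — skip
              h→e: e black — skip
              h→l: l black — skip
            h black
            g→k: k black — skip
            g→m: m is gray → back edge
First back edge: g → m.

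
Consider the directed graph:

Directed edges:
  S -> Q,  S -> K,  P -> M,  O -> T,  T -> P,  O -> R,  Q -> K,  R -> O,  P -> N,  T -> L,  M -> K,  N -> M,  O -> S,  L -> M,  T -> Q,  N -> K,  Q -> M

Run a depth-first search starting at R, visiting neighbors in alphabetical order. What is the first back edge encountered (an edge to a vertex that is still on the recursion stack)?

DFS from R (visiting neighbors in alphabetical order); mark gray on enter, black on exit:
R gray
  O gray
    O→R: R is gray → back edge
First back edge: O → R.

O→R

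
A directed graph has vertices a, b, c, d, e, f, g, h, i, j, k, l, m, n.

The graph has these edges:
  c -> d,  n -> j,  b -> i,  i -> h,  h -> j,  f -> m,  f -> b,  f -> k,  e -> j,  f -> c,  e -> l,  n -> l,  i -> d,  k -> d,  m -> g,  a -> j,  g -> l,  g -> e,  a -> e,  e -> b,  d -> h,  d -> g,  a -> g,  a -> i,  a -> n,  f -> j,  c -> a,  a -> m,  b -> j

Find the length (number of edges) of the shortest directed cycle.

5

For each vertex v, BFS finds the shortest path from v back to v.
The shortest such closed walk is d → g → e → b → i → d, length 5.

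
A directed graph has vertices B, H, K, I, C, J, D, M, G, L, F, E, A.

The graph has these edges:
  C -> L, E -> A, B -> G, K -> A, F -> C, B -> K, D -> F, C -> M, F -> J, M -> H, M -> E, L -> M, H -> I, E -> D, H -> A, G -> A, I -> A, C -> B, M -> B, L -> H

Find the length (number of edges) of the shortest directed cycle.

5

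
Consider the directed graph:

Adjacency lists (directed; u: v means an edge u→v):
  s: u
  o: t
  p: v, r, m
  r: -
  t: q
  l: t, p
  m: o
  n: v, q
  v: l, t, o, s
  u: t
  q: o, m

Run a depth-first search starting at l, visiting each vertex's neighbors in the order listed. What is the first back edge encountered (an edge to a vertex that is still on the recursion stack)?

o->t

DFS from l (visiting each vertex's neighbors in the order listed); mark gray on enter, black on exit:
l gray
  t gray
    q gray
      o gray
        o→t: t is gray → back edge
First back edge: o → t.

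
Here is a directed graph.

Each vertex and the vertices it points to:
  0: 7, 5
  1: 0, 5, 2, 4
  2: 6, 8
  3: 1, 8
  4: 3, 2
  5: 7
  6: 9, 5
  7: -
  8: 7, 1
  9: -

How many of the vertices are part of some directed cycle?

5

A vertex is on a directed cycle iff it belongs to a strongly connected component of size ≥ 2 (or has a self-loop).
The vertices on cycles are {1, 2, 3, 4, 8} — 5 in total.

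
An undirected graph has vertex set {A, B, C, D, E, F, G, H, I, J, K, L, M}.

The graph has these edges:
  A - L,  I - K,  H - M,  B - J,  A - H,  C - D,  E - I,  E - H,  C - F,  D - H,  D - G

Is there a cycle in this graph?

DFS, tracking each vertex's parent; an edge to a visited non-parent vertex closes a cycle.
Start from G:
visit G (parent –)
  visit D (parent G)
    D–G: parent, skip
    visit H (parent D)
      visit A (parent H)
        visit L (parent A)
          L–A: parent, skip
        A–H: parent, skip
      visit M (parent H)
        M–H: parent, skip
      H–D: parent, skip
      visit E (parent H)
        E–H: parent, skip
        visit I (parent E)
          I–E: parent, skip
          visit K (parent I)
            K–I: parent, skip
    visit C (parent D)
      visit F (parent C)
        F–C: parent, skip
      C–D: parent, skip
visit B (parent –)
  visit J (parent B)
    J–B: parent, skip
No non-parent visited neighbor found — the graph is a forest.

No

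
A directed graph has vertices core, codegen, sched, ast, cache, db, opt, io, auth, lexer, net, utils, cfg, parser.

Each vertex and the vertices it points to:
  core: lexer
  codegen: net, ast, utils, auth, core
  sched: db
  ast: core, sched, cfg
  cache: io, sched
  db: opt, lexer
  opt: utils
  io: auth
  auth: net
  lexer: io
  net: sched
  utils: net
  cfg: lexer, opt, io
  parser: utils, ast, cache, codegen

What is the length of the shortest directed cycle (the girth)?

For each vertex v, BFS finds the shortest path from v back to v.
The shortest such closed walk is sched → db → opt → utils → net → sched, length 5.

5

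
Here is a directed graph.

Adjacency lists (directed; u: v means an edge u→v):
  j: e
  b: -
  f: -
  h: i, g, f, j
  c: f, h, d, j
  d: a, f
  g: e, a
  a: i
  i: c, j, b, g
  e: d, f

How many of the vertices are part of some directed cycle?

A vertex is on a directed cycle iff it belongs to a strongly connected component of size ≥ 2 (or has a self-loop).
The vertices on cycles are {a, c, d, e, g, h, i, j} — 8 in total.

8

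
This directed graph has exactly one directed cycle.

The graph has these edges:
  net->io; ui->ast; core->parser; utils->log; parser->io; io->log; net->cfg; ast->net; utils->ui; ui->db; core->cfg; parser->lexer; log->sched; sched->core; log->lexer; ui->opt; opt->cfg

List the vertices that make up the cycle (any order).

DFS with gray/black marking from log:
log gray
  sched gray
    core gray
      cfg gray
      cfg black
      parser gray
        lexer gray
        lexer black
        io gray
          io→log: log is gray → back edge
Back edge closes the cycle log → sched → core → parser → io → log; its vertices are {io, log, core, sched, parser}.

io, log, core, sched, parser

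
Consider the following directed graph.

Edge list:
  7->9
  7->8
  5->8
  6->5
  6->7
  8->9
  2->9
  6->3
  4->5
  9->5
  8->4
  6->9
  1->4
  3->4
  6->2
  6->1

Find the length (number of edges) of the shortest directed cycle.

3

For each vertex v, BFS finds the shortest path from v back to v.
The shortest such closed walk is 5 → 8 → 9 → 5, length 3.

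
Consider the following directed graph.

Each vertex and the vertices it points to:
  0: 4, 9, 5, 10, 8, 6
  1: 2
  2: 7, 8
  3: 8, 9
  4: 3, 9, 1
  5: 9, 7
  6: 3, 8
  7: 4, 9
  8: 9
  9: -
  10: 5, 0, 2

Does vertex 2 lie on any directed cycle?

Yes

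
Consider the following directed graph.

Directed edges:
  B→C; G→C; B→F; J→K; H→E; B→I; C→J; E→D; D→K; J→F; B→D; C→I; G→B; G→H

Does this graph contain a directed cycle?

No

DFS with white/gray/black marking, starting from J:
J gray
  F gray
  F black
  K gray
  K black
J black
D gray
  D→K: K black — skip
D black
H gray
  E gray
    E→D: D black — skip
  E black
H black
B gray
  I gray
  I black
  C gray
    C→I: I black — skip
    C→J: J black — skip
  C black
  B→D: D black — skip
  B→F: F black — skip
B black
G gray
  G→H: H black — skip
  G→C: C black — skip
  G→B: B black — skip
G black
Every edge goes to a white or black vertex — no back edge, so the graph is acyclic.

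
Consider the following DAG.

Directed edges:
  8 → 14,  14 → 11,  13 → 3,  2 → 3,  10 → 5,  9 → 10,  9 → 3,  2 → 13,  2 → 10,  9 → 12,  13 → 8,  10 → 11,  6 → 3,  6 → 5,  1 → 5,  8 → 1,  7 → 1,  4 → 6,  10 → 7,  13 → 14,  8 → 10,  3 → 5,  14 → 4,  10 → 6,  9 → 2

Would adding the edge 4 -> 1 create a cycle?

Adding 4→1 creates a cycle iff 1 can already reach 4.
Explore from 1: no path reaches 4. The graph stays acyclic.

No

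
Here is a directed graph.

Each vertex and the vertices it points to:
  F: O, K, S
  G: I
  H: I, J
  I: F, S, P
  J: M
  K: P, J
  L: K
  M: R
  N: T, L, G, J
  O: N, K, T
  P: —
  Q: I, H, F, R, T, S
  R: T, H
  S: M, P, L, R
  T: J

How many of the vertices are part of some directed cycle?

A vertex is on a directed cycle iff it belongs to a strongly connected component of size ≥ 2 (or has a self-loop).
The vertices on cycles are {F, G, H, I, J, K, L, M, N, O, R, S, T} — 13 in total.

13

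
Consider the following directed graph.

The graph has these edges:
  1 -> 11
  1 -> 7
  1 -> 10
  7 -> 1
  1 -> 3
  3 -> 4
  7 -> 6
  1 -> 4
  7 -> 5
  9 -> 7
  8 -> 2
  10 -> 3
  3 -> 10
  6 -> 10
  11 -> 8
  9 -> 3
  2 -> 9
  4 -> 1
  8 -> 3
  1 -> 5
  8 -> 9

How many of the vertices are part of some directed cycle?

10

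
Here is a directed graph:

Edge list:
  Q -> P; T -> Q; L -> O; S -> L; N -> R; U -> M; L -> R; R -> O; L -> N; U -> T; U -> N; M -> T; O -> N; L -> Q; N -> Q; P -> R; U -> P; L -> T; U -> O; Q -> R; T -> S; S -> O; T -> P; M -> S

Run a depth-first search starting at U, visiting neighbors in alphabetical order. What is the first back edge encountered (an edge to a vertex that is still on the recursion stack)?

O->N

DFS from U (visiting neighbors in alphabetical order); mark gray on enter, black on exit:
U gray
  M gray
    S gray
      L gray
        N gray
          Q gray
            P gray
              R gray
                O gray
                  O→N: N is gray → back edge
First back edge: O → N.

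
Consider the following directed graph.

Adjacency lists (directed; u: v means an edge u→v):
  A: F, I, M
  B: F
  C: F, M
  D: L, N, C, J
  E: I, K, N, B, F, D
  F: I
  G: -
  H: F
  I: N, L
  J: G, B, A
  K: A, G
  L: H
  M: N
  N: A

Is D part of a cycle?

No

D lies on a cycle iff there is a path from D back to itself.
Exploring from D, it never reaches itself; equivalently, its strongly connected component is a singleton.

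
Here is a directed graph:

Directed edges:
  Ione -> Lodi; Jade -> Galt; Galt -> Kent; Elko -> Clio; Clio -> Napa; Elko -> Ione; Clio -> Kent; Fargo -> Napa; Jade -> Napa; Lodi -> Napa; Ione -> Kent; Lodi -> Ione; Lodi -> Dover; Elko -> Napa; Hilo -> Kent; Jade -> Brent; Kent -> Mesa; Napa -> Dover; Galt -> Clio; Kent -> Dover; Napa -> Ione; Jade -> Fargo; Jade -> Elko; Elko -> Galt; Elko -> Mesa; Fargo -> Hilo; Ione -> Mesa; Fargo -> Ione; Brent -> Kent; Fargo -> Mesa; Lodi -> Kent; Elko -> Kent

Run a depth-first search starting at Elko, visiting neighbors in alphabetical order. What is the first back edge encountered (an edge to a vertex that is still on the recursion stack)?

DFS from Elko (visiting neighbors in alphabetical order); mark gray on enter, black on exit:
Elko gray
  Clio gray
    Kent gray
      Dover gray
      Dover black
      Mesa gray
      Mesa black
    Kent black
    Napa gray
      Napa→Dover: Dover black — skip
      Ione gray
        Ione→Kent: Kent black — skip
        Lodi gray
          Lodi→Dover: Dover black — skip
          Lodi→Ione: Ione is gray → back edge
First back edge: Lodi → Ione.

Lodi->Ione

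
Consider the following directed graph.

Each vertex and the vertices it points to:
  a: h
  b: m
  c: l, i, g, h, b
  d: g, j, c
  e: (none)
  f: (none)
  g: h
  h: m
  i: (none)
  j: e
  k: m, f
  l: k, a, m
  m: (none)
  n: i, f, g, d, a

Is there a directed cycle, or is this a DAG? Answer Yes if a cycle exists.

No

DFS with white/gray/black marking, starting from a:
a gray
  h gray
    m gray
    m black
  h black
a black
b gray
  b→m: m black — skip
b black
c gray
  l gray
    k gray
      k→m: m black — skip
      f gray
      f black
    k black
    l→a: a black — skip
    l→m: m black — skip
  l black
  i gray
  i black
  g gray
    g→h: h black — skip
  g black
  c→h: h black — skip
  c→b: b black — skip
c black
d gray
  d→g: g black — skip
  j gray
    e gray
    e black
  j black
  d→c: c black — skip
d black
n gray
  n→i: i black — skip
  n→f: f black — skip
  n→g: g black — skip
  n→d: d black — skip
  n→a: a black — skip
n black
Every edge goes to a white or black vertex — no back edge, so the graph is acyclic.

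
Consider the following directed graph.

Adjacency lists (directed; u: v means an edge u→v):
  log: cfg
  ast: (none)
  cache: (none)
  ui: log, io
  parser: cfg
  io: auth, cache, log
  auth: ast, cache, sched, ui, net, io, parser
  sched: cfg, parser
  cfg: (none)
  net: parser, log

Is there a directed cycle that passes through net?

net lies on a cycle iff there is a path from net back to itself.
Exploring from net, it never reaches itself; equivalently, its strongly connected component is a singleton.

No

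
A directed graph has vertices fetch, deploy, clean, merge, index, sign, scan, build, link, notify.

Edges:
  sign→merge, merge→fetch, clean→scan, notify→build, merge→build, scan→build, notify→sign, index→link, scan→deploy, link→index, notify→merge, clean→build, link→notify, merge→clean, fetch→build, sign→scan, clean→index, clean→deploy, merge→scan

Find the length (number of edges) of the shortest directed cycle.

For each vertex v, BFS finds the shortest path from v back to v.
The shortest such closed walk is link → index → link, length 2.

2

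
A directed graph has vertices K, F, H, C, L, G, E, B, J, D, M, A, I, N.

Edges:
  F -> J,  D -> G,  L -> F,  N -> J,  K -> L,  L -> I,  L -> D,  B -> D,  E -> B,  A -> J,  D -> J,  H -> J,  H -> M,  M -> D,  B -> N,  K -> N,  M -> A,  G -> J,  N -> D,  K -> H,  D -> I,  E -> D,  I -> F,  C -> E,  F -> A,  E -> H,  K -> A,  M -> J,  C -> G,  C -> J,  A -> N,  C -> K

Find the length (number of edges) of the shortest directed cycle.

For each vertex v, BFS finds the shortest path from v back to v.
The shortest such closed walk is A → N → D → I → F → A, length 5.

5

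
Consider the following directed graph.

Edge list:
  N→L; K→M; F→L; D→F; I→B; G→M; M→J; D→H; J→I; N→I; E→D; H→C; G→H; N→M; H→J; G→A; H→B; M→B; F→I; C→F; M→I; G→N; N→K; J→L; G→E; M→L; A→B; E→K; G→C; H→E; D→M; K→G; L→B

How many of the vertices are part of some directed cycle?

6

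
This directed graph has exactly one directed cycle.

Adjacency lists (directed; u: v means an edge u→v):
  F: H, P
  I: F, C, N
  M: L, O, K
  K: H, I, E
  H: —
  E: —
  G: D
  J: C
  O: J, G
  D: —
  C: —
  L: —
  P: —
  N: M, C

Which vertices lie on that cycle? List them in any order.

DFS with gray/black marking from M:
M gray
  L gray
  L black
  O gray
    J gray
      C gray
      C black
    J black
    G gray
      D gray
      D black
    G black
  O black
  K gray
    H gray
    H black
    I gray
      F gray
        F→H: H black — skip
        P gray
        P black
      F black
      I→C: C black — skip
      N gray
        N→M: M is gray → back edge
Back edge closes the cycle M → K → I → N → M; its vertices are {I, K, M, N}.

I, K, M, N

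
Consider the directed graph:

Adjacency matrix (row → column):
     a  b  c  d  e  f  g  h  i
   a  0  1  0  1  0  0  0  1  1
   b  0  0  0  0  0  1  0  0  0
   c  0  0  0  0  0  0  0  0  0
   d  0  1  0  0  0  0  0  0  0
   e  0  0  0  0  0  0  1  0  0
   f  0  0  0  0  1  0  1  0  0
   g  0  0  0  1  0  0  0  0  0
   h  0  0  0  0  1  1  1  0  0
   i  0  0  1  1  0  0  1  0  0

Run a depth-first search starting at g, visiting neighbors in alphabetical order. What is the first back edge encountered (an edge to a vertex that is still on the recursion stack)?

DFS from g (visiting neighbors in alphabetical order); mark gray on enter, black on exit:
g gray
  d gray
    b gray
      f gray
        e gray
          e→g: g is gray → back edge
First back edge: e → g.

e→g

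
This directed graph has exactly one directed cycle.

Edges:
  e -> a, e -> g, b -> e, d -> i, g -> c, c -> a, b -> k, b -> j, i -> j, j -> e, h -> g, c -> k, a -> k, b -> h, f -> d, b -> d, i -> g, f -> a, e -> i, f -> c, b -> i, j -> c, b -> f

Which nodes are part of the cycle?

e, i, j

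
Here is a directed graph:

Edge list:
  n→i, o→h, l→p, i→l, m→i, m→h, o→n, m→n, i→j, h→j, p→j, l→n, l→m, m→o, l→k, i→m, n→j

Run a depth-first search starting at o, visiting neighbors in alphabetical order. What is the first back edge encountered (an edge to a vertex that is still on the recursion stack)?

DFS from o (visiting neighbors in alphabetical order); mark gray on enter, black on exit:
o gray
  h gray
    j gray
    j black
  h black
  n gray
    i gray
      i→j: j black — skip
      l gray
        k gray
        k black
        m gray
          m→h: h black — skip
          m→i: i is gray → back edge
First back edge: m → i.

m->i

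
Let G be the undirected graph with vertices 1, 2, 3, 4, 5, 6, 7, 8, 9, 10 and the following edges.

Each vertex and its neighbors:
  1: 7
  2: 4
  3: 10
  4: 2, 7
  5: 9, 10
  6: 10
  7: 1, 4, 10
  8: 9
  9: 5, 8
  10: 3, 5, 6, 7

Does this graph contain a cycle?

DFS, tracking each vertex's parent; an edge to a visited non-parent vertex closes a cycle.
Start from 3:
visit 3 (parent –)
  visit 10 (parent 3)
    10–3: parent, skip
    visit 5 (parent 10)
      visit 9 (parent 5)
        9–5: parent, skip
        visit 8 (parent 9)
          8–9: parent, skip
      5–10: parent, skip
    visit 6 (parent 10)
      6–10: parent, skip
    visit 7 (parent 10)
      visit 1 (parent 7)
        1–7: parent, skip
      visit 4 (parent 7)
        visit 2 (parent 4)
          2–4: parent, skip
        4–7: parent, skip
      7–10: parent, skip
No non-parent visited neighbor found — the graph is a forest.

No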